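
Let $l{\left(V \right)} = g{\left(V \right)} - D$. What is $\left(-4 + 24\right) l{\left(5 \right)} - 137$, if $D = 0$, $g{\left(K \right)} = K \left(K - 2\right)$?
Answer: $163$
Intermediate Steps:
$g{\left(K \right)} = K \left(-2 + K\right)$
$l{\left(V \right)} = V \left(-2 + V\right)$ ($l{\left(V \right)} = V \left(-2 + V\right) - 0 = V \left(-2 + V\right) + 0 = V \left(-2 + V\right)$)
$\left(-4 + 24\right) l{\left(5 \right)} - 137 = \left(-4 + 24\right) 5 \left(-2 + 5\right) - 137 = 20 \cdot 5 \cdot 3 - 137 = 20 \cdot 15 - 137 = 300 - 137 = 163$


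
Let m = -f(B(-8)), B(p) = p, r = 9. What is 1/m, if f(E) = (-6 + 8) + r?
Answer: -1/11 ≈ -0.090909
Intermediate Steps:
f(E) = 11 (f(E) = (-6 + 8) + 9 = 2 + 9 = 11)
m = -11 (m = -1*11 = -11)
1/m = 1/(-11) = -1/11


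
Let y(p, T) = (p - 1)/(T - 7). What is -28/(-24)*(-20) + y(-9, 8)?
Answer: -100/3 ≈ -33.333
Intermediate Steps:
y(p, T) = (-1 + p)/(-7 + T)
-28/(-24)*(-20) + y(-9, 8) = -28/(-24)*(-20) + (-1 - 9)/(-7 + 8) = -28*(-1/24)*(-20) - 10/1 = (7/6)*(-20) + 1*(-10) = -70/3 - 10 = -100/3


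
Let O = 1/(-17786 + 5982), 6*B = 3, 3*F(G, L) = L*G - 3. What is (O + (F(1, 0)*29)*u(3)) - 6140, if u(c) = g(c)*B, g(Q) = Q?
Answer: -72990035/11804 ≈ -6183.5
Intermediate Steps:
F(G, L) = -1 + G*L/3 (F(G, L) = (L*G - 3)/3 = (G*L - 3)/3 = (-3 + G*L)/3 = -1 + G*L/3)
B = ½ (B = (⅙)*3 = ½ ≈ 0.50000)
u(c) = c/2 (u(c) = c*(½) = c/2)
O = -1/11804 (O = 1/(-11804) = -1/11804 ≈ -8.4717e-5)
(O + (F(1, 0)*29)*u(3)) - 6140 = (-1/11804 + ((-1 + (⅓)*1*0)*29)*((½)*3)) - 6140 = (-1/11804 + ((-1 + 0)*29)*(3/2)) - 6140 = (-1/11804 - 1*29*(3/2)) - 6140 = (-1/11804 - 29*3/2) - 6140 = (-1/11804 - 87/2) - 6140 = -513475/11804 - 6140 = -72990035/11804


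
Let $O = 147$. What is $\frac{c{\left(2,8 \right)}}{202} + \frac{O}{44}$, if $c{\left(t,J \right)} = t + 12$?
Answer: $\frac{15155}{4444} \approx 3.4102$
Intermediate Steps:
$c{\left(t,J \right)} = 12 + t$
$\frac{c{\left(2,8 \right)}}{202} + \frac{O}{44} = \frac{12 + 2}{202} + \frac{147}{44} = 14 \cdot \frac{1}{202} + 147 \cdot \frac{1}{44} = \frac{7}{101} + \frac{147}{44} = \frac{15155}{4444}$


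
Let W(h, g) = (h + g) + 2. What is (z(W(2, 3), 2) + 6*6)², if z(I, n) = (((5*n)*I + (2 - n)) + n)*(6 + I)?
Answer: 944784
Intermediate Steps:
W(h, g) = 2 + g + h (W(h, g) = (g + h) + 2 = 2 + g + h)
z(I, n) = (2 + 5*I*n)*(6 + I) (z(I, n) = ((5*I*n + (2 - n)) + n)*(6 + I) = ((2 - n + 5*I*n) + n)*(6 + I) = (2 + 5*I*n)*(6 + I))
(z(W(2, 3), 2) + 6*6)² = ((12 + 2*(2 + 3 + 2) + 5*2*(2 + 3 + 2)² + 30*(2 + 3 + 2)*2) + 6*6)² = ((12 + 2*7 + 5*2*7² + 30*7*2) + 36)² = ((12 + 14 + 5*2*49 + 420) + 36)² = ((12 + 14 + 490 + 420) + 36)² = (936 + 36)² = 972² = 944784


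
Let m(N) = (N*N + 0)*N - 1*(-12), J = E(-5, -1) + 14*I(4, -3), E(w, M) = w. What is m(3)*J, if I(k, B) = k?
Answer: 1989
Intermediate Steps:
J = 51 (J = -5 + 14*4 = -5 + 56 = 51)
m(N) = 12 + N**3 (m(N) = (N**2 + 0)*N + 12 = N**2*N + 12 = N**3 + 12 = 12 + N**3)
m(3)*J = (12 + 3**3)*51 = (12 + 27)*51 = 39*51 = 1989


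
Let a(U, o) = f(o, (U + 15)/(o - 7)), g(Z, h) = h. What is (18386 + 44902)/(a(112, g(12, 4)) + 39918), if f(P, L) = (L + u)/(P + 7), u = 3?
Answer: 261063/164647 ≈ 1.5856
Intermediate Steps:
f(P, L) = (3 + L)/(7 + P) (f(P, L) = (L + 3)/(P + 7) = (3 + L)/(7 + P))
a(U, o) = (3 + (15 + U)/(-7 + o))/(7 + o) (a(U, o) = (3 + (U + 15)/(o - 7))/(7 + o) = (3 + (15 + U)/(-7 + o))/(7 + o))
(18386 + 44902)/(a(112, g(12, 4)) + 39918) = (18386 + 44902)/((-6 + 112 + 3*4)/(-49 + 4²) + 39918) = 63288/((-6 + 112 + 12)/(-49 + 16) + 39918) = 63288/(118/(-33) + 39918) = 63288/(-1/33*118 + 39918) = 63288/(-118/33 + 39918) = 63288/(1317176/33) = 63288*(33/1317176) = 261063/164647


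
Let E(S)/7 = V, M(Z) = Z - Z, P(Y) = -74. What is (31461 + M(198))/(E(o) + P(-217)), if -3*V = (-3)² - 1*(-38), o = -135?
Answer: -94383/551 ≈ -171.29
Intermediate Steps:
M(Z) = 0
V = -47/3 (V = -((-3)² - 1*(-38))/3 = -(9 + 38)/3 = -⅓*47 = -47/3 ≈ -15.667)
E(S) = -329/3 (E(S) = 7*(-47/3) = -329/3)
(31461 + M(198))/(E(o) + P(-217)) = (31461 + 0)/(-329/3 - 74) = 31461/(-551/3) = 31461*(-3/551) = -94383/551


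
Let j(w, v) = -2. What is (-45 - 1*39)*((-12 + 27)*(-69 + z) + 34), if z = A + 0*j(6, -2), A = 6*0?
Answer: 84084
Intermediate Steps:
A = 0
z = 0 (z = 0 + 0*(-2) = 0 + 0 = 0)
(-45 - 1*39)*((-12 + 27)*(-69 + z) + 34) = (-45 - 1*39)*((-12 + 27)*(-69 + 0) + 34) = (-45 - 39)*(15*(-69) + 34) = -84*(-1035 + 34) = -84*(-1001) = 84084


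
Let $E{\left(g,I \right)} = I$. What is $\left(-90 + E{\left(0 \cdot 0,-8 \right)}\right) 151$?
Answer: $-14798$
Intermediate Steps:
$\left(-90 + E{\left(0 \cdot 0,-8 \right)}\right) 151 = \left(-90 - 8\right) 151 = \left(-98\right) 151 = -14798$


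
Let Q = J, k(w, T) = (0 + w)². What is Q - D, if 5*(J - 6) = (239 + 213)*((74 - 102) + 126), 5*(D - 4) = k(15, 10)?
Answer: 44081/5 ≈ 8816.2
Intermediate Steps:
k(w, T) = w²
D = 49 (D = 4 + (⅕)*15² = 4 + (⅕)*225 = 4 + 45 = 49)
J = 44326/5 (J = 6 + ((239 + 213)*((74 - 102) + 126))/5 = 6 + (452*(-28 + 126))/5 = 6 + (452*98)/5 = 6 + (⅕)*44296 = 6 + 44296/5 = 44326/5 ≈ 8865.2)
Q = 44326/5 ≈ 8865.2
Q - D = 44326/5 - 1*49 = 44326/5 - 49 = 44081/5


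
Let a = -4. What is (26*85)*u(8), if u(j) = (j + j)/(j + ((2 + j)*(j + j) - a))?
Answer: 8840/43 ≈ 205.58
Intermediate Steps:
u(j) = 2*j/(4 + j + 2*j*(2 + j)) (u(j) = (j + j)/(j + ((2 + j)*(j + j) - 1*(-4))) = (2*j)/(j + ((2 + j)*(2*j) + 4)) = (2*j)/(j + (2*j*(2 + j) + 4)) = (2*j)/(j + (4 + 2*j*(2 + j))) = (2*j)/(4 + j + 2*j*(2 + j)) = 2*j/(4 + j + 2*j*(2 + j)))
(26*85)*u(8) = (26*85)*(2*8/(4 + 2*8² + 5*8)) = 2210*(2*8/(4 + 2*64 + 40)) = 2210*(2*8/(4 + 128 + 40)) = 2210*(2*8/172) = 2210*(2*8*(1/172)) = 2210*(4/43) = 8840/43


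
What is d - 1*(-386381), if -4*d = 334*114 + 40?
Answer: 376852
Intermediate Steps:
d = -9529 (d = -(334*114 + 40)/4 = -(38076 + 40)/4 = -1/4*38116 = -9529)
d - 1*(-386381) = -9529 - 1*(-386381) = -9529 + 386381 = 376852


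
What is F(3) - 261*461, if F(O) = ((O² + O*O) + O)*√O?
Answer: -120321 + 21*√3 ≈ -1.2028e+5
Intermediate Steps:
F(O) = √O*(O + 2*O²) (F(O) = ((O² + O²) + O)*√O = (2*O² + O)*√O = (O + 2*O²)*√O = √O*(O + 2*O²))
F(3) - 261*461 = 3^(3/2)*(1 + 2*3) - 261*461 = (3*√3)*(1 + 6) - 120321 = (3*√3)*7 - 120321 = 21*√3 - 120321 = -120321 + 21*√3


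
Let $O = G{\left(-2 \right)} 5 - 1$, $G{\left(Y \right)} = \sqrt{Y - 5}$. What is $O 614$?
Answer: $-614 + 3070 i \sqrt{7} \approx -614.0 + 8122.5 i$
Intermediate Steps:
$G{\left(Y \right)} = \sqrt{-5 + Y}$
$O = -1 + 5 i \sqrt{7}$ ($O = \sqrt{-5 - 2} \cdot 5 - 1 = \sqrt{-7} \cdot 5 - 1 = i \sqrt{7} \cdot 5 - 1 = 5 i \sqrt{7} - 1 = -1 + 5 i \sqrt{7} \approx -1.0 + 13.229 i$)
$O 614 = \left(-1 + 5 i \sqrt{7}\right) 614 = -614 + 3070 i \sqrt{7}$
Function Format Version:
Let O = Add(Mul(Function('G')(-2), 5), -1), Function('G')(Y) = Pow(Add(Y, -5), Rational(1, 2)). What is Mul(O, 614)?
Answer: Add(-614, Mul(3070, I, Pow(7, Rational(1, 2)))) ≈ Add(-614.00, Mul(8122.5, I))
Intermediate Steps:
Function('G')(Y) = Pow(Add(-5, Y), Rational(1, 2))
O = Add(-1, Mul(5, I, Pow(7, Rational(1, 2)))) (O = Add(Mul(Pow(Add(-5, -2), Rational(1, 2)), 5), -1) = Add(Mul(Pow(-7, Rational(1, 2)), 5), -1) = Add(Mul(Mul(I, Pow(7, Rational(1, 2))), 5), -1) = Add(Mul(5, I, Pow(7, Rational(1, 2))), -1) = Add(-1, Mul(5, I, Pow(7, Rational(1, 2)))) ≈ Add(-1.0000, Mul(13.229, I)))
Mul(O, 614) = Mul(Add(-1, Mul(5, I, Pow(7, Rational(1, 2)))), 614) = Add(-614, Mul(3070, I, Pow(7, Rational(1, 2))))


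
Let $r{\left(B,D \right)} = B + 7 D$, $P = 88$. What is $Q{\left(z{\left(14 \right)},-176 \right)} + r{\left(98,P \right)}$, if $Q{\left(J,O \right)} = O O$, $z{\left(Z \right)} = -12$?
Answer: $31690$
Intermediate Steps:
$Q{\left(J,O \right)} = O^{2}$
$Q{\left(z{\left(14 \right)},-176 \right)} + r{\left(98,P \right)} = \left(-176\right)^{2} + \left(98 + 7 \cdot 88\right) = 30976 + \left(98 + 616\right) = 30976 + 714 = 31690$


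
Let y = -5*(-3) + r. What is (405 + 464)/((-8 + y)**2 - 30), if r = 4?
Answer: 869/91 ≈ 9.5495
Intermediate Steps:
y = 19 (y = -5*(-3) + 4 = 15 + 4 = 19)
(405 + 464)/((-8 + y)**2 - 30) = (405 + 464)/((-8 + 19)**2 - 30) = 869/(11**2 - 30) = 869/(121 - 30) = 869/91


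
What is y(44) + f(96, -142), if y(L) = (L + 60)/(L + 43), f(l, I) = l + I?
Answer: -3898/87 ≈ -44.805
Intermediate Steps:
f(l, I) = I + l
y(L) = (60 + L)/(43 + L)
y(44) + f(96, -142) = (60 + 44)/(43 + 44) + (-142 + 96) = 104/87 - 46 = -3898/87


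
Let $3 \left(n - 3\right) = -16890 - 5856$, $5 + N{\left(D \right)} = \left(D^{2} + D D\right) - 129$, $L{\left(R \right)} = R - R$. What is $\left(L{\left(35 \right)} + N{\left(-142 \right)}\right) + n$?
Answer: $32615$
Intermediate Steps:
$L{\left(R \right)} = 0$
$N{\left(D \right)} = -134 + 2 D^{2}$ ($N{\left(D \right)} = -5 - \left(129 - D^{2} - D D\right) = -5 + \left(\left(D^{2} + D^{2}\right) - 129\right) = -5 + \left(2 D^{2} - 129\right) = -5 + \left(-129 + 2 D^{2}\right) = -134 + 2 D^{2}$)
$n = -7579$ ($n = 3 + \frac{-16890 - 5856}{3} = 3 + \frac{1}{3} \left(-22746\right) = 3 - 7582 = -7579$)
$\left(L{\left(35 \right)} + N{\left(-142 \right)}\right) + n = \left(0 - \left(134 - 2 \left(-142\right)^{2}\right)\right) - 7579 = \left(0 + \left(-134 + 2 \cdot 20164\right)\right) - 7579 = \left(0 + \left(-134 + 40328\right)\right) - 7579 = \left(0 + 40194\right) - 7579 = 40194 - 7579 = 32615$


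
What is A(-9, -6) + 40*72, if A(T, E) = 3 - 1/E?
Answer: 17299/6 ≈ 2883.2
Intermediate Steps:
A(-9, -6) + 40*72 = (3 - 1/(-6)) + 40*72 = (3 - 1*(-1/6)) + 2880 = (3 + 1/6) + 2880 = 19/6 + 2880 = 17299/6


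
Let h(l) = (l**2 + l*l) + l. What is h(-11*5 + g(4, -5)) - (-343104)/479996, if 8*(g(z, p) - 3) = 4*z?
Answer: 594080826/119999 ≈ 4950.7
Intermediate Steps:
g(z, p) = 3 + z/2 (g(z, p) = 3 + (4*z)/8 = 3 + z/2)
h(l) = l + 2*l**2 (h(l) = (l**2 + l**2) + l = 2*l**2 + l = l + 2*l**2)
h(-11*5 + g(4, -5)) - (-343104)/479996 = (-11*5 + (3 + (1/2)*4))*(1 + 2*(-11*5 + (3 + (1/2)*4))) - (-343104)/479996 = (-55 + (3 + 2))*(1 + 2*(-55 + (3 + 2))) - (-343104)/479996 = (-55 + 5)*(1 + 2*(-55 + 5)) - 1*(-85776/119999) = -50*(1 + 2*(-50)) + 85776/119999 = -50*(1 - 100) + 85776/119999 = -50*(-99) + 85776/119999 = 4950 + 85776/119999 = 594080826/119999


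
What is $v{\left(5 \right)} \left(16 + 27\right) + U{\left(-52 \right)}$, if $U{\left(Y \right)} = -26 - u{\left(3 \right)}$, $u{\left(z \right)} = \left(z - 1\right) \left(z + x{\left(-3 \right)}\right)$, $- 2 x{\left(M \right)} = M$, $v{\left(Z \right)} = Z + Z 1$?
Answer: $395$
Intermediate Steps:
$v{\left(Z \right)} = 2 Z$ ($v{\left(Z \right)} = Z + Z = 2 Z$)
$x{\left(M \right)} = - \frac{M}{2}$
$u{\left(z \right)} = \left(-1 + z\right) \left(\frac{3}{2} + z\right)$ ($u{\left(z \right)} = \left(z - 1\right) \left(z - - \frac{3}{2}\right) = \left(-1 + z\right) \left(z + \frac{3}{2}\right) = \left(-1 + z\right) \left(\frac{3}{2} + z\right)$)
$U{\left(Y \right)} = -35$ ($U{\left(Y \right)} = -26 - \left(- \frac{3}{2} + 3^{2} + \frac{1}{2} \cdot 3\right) = -26 - \left(- \frac{3}{2} + 9 + \frac{3}{2}\right) = -26 - 9 = -35$)
$v{\left(5 \right)} \left(16 + 27\right) + U{\left(-52 \right)} = 2 \cdot 5 \left(16 + 27\right) - 35 = 10 \cdot 43 - 35 = 430 - 35 = 395$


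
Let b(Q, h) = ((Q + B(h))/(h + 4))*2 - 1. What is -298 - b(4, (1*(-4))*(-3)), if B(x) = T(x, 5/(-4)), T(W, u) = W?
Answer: -299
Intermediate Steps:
B(x) = x
b(Q, h) = -1 + 2*(Q + h)/(4 + h) (b(Q, h) = ((Q + h)/(h + 4))*2 - 1 = ((Q + h)/(4 + h))*2 - 1 = 2*(Q + h)/(4 + h) - 1 = -1 + 2*(Q + h)/(4 + h))
-298 - b(4, (1*(-4))*(-3)) = -298 - (-4 + (1*(-4))*(-3) + 2*4)/(4 + (1*(-4))*(-3)) = -298 - (-4 - 4*(-3) + 8)/(4 - 4*(-3)) = -298 - (-4 + 12 + 8)/(4 + 12) = -298 - 16/16 = -298 - 1*1 = -298 - 1 = -299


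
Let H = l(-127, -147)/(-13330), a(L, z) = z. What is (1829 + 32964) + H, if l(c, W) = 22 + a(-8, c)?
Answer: 92758159/2666 ≈ 34793.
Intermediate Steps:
l(c, W) = 22 + c
H = 21/2666 (H = (22 - 127)/(-13330) = -105*(-1/13330) = 21/2666 ≈ 0.0078770)
(1829 + 32964) + H = (1829 + 32964) + 21/2666 = 34793 + 21/2666 = 92758159/2666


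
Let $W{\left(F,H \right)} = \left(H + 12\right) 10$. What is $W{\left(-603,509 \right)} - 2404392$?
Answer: $-2399182$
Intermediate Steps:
$W{\left(F,H \right)} = 120 + 10 H$ ($W{\left(F,H \right)} = \left(12 + H\right) 10 = 120 + 10 H$)
$W{\left(-603,509 \right)} - 2404392 = \left(120 + 10 \cdot 509\right) - 2404392 = \left(120 + 5090\right) - 2404392 = 5210 - 2404392 = -2399182$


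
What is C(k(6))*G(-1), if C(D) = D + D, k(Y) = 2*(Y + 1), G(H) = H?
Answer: -28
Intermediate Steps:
k(Y) = 2 + 2*Y (k(Y) = 2*(1 + Y) = 2 + 2*Y)
C(D) = 2*D
C(k(6))*G(-1) = (2*(2 + 2*6))*(-1) = (2*(2 + 12))*(-1) = (2*14)*(-1) = 28*(-1) = -28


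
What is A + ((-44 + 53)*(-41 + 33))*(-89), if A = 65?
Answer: 6473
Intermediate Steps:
A + ((-44 + 53)*(-41 + 33))*(-89) = 65 + ((-44 + 53)*(-41 + 33))*(-89) = 65 + (9*(-8))*(-89) = 65 - 72*(-89) = 65 + 6408 = 6473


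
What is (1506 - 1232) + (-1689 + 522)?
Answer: -893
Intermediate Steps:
(1506 - 1232) + (-1689 + 522) = 274 - 1167 = -893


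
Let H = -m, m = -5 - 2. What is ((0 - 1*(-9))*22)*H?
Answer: 1386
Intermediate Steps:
m = -7
H = 7 (H = -1*(-7) = 7)
((0 - 1*(-9))*22)*H = ((0 - 1*(-9))*22)*7 = ((0 + 9)*22)*7 = (9*22)*7 = 198*7 = 1386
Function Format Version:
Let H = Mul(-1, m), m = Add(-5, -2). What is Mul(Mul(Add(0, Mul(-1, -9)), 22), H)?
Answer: 1386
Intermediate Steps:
m = -7
H = 7 (H = Mul(-1, -7) = 7)
Mul(Mul(Add(0, Mul(-1, -9)), 22), H) = Mul(Mul(Add(0, Mul(-1, -9)), 22), 7) = Mul(Mul(Add(0, 9), 22), 7) = Mul(Mul(9, 22), 7) = Mul(198, 7) = 1386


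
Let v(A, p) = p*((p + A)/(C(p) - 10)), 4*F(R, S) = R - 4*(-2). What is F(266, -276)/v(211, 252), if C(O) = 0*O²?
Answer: -685/116676 ≈ -0.0058710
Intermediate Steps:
C(O) = 0
F(R, S) = 2 + R/4 (F(R, S) = (R - 4*(-2))/4 = (R + 8)/4 = (8 + R)/4 = 2 + R/4)
v(A, p) = p*(-A/10 - p/10) (v(A, p) = p*((p + A)/(0 - 10)) = p*((A + p)/(-10)) = p*((A + p)*(-⅒)) = p*(-A/10 - p/10))
F(266, -276)/v(211, 252) = (2 + (¼)*266)/((-⅒*252*(211 + 252))) = (2 + 133/2)/((-⅒*252*463)) = 137/(2*(-58338/5)) = (137/2)*(-5/58338) = -685/116676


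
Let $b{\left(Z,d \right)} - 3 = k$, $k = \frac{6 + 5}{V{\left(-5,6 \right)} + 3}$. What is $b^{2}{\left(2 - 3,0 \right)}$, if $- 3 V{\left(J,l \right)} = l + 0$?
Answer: $196$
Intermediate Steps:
$V{\left(J,l \right)} = - \frac{l}{3}$ ($V{\left(J,l \right)} = - \frac{l + 0}{3} = - \frac{l}{3}$)
$k = 11$ ($k = \frac{6 + 5}{\left(- \frac{1}{3}\right) 6 + 3} = \frac{11}{-2 + 3} = \frac{11}{1} = 11 \cdot 1 = 11$)
$b{\left(Z,d \right)} = 14$ ($b{\left(Z,d \right)} = 3 + 11 = 14$)
$b^{2}{\left(2 - 3,0 \right)} = 14^{2} = 196$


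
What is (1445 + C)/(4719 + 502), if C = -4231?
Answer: -2786/5221 ≈ -0.53361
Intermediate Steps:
(1445 + C)/(4719 + 502) = (1445 - 4231)/(4719 + 502) = -2786/5221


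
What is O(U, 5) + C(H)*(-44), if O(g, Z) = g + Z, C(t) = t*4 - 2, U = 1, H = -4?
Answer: 798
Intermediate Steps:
C(t) = -2 + 4*t (C(t) = 4*t - 2 = -2 + 4*t)
O(g, Z) = Z + g
O(U, 5) + C(H)*(-44) = (5 + 1) + (-2 + 4*(-4))*(-44) = 6 + (-2 - 16)*(-44) = 6 - 18*(-44) = 6 + 792 = 798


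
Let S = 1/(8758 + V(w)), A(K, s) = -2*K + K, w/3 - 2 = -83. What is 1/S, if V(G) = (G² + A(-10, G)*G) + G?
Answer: 65134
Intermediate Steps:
w = -243 (w = 6 + 3*(-83) = 6 - 249 = -243)
A(K, s) = -K
V(G) = G² + 11*G (V(G) = (G² + (-1*(-10))*G) + G = (G² + 10*G) + G = G² + 11*G)
S = 1/65134 (S = 1/(8758 - 243*(11 - 243)) = 1/(8758 - 243*(-232)) = 1/(8758 + 56376) = 1/65134 ≈ 1.5353e-5)
1/S = 1/(1/65134) = 65134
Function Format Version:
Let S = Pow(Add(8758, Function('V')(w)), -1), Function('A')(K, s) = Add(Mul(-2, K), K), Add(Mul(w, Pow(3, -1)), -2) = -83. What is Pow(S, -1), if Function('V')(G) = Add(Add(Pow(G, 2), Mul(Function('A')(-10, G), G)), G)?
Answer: 65134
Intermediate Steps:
w = -243 (w = Add(6, Mul(3, -83)) = Add(6, -249) = -243)
Function('A')(K, s) = Mul(-1, K)
Function('V')(G) = Add(Pow(G, 2), Mul(11, G)) (Function('V')(G) = Add(Add(Pow(G, 2), Mul(Mul(-1, -10), G)), G) = Add(Add(Pow(G, 2), Mul(10, G)), G) = Add(Pow(G, 2), Mul(11, G)))
S = Rational(1, 65134) (S = Pow(Add(8758, Mul(-243, Add(11, -243))), -1) = Pow(Add(8758, Mul(-243, -232)), -1) = Pow(Add(8758, 56376), -1) = Pow(65134, -1) = Rational(1, 65134) ≈ 1.5353e-5)
Pow(S, -1) = Pow(Rational(1, 65134), -1) = 65134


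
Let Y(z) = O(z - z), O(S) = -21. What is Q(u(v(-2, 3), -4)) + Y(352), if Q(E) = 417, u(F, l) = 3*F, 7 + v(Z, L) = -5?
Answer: 396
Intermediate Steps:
v(Z, L) = -12 (v(Z, L) = -7 - 5 = -12)
Y(z) = -21
Q(u(v(-2, 3), -4)) + Y(352) = 417 - 21 = 396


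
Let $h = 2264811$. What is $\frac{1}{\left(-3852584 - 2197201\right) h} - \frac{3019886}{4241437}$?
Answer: $- \frac{41377329254585759047}{58114556397680067495} \approx -0.712$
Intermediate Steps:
$\frac{1}{\left(-3852584 - 2197201\right) h} - \frac{3019886}{4241437} = \frac{1}{\left(-3852584 - 2197201\right) 2264811} - \frac{3019886}{4241437} = \frac{1}{-6049785} \cdot \frac{1}{2264811} - \frac{3019886}{4241437} = \left(- \frac{1}{6049785}\right) \frac{1}{2264811} - \frac{3019886}{4241437} = - \frac{1}{13701619615635} - \frac{3019886}{4241437} = - \frac{41377329254585759047}{58114556397680067495}$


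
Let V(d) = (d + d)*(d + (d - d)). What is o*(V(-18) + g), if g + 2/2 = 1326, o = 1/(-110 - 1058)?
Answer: -1973/1168 ≈ -1.6892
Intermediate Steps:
o = -1/1168 (o = 1/(-1168) = -1/1168 ≈ -0.00085616)
V(d) = 2*d**2 (V(d) = (2*d)*(d + 0) = (2*d)*d = 2*d**2)
g = 1325 (g = -1 + 1326 = 1325)
o*(V(-18) + g) = -(2*(-18)**2 + 1325)/1168 = -(2*324 + 1325)/1168 = -(648 + 1325)/1168 = -1/1168*1973 = -1973/1168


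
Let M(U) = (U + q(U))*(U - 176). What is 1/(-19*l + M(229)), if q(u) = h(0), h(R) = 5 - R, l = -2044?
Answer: 1/51238 ≈ 1.9517e-5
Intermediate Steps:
q(u) = 5 (q(u) = 5 - 1*0 = 5 + 0 = 5)
M(U) = (-176 + U)*(5 + U) (M(U) = (U + 5)*(U - 176) = (5 + U)*(-176 + U) = (-176 + U)*(5 + U))
1/(-19*l + M(229)) = 1/(-19*(-2044) + (-880 + 229**2 - 171*229)) = 1/(38836 + (-880 + 52441 - 39159)) = 1/(38836 + 12402) = 1/51238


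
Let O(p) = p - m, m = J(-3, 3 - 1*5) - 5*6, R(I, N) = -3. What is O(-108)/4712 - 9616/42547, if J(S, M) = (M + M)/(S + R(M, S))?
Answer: -36493217/150361098 ≈ -0.24270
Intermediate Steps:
J(S, M) = 2*M/(-3 + S) (J(S, M) = (M + M)/(S - 3) = (2*M)/(-3 + S) = 2*M/(-3 + S))
m = -88/3 (m = 2*(3 - 1*5)/(-3 - 3) - 5*6 = 2*(3 - 5)/(-6) - 30 = 2*(-2)*(-⅙) - 30 = ⅔ - 30 = -88/3 ≈ -29.333)
O(p) = 88/3 + p (O(p) = p - 1*(-88/3) = p + 88/3 = 88/3 + p)
O(-108)/4712 - 9616/42547 = (88/3 - 108)/4712 - 9616/42547 = -236/3*1/4712 - 9616*1/42547 = -59/3534 - 9616/42547 = -36493217/150361098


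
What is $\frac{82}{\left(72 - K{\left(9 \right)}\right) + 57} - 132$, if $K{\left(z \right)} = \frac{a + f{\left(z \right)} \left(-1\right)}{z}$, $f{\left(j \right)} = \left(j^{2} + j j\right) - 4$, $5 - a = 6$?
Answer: $- \frac{28917}{220} \approx -131.44$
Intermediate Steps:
$a = -1$ ($a = 5 - 6 = -1$)
$f{\left(j \right)} = -4 + 2 j^{2}$ ($f{\left(j \right)} = \left(j^{2} + j^{2}\right) - 4 = 2 j^{2} - 4 = -4 + 2 j^{2}$)
$K{\left(z \right)} = \frac{3 - 2 z^{2}}{z}$ ($K{\left(z \right)} = \frac{-1 + \left(-4 + 2 z^{2}\right) \left(-1\right)}{z} = \frac{-1 - \left(-4 + 2 z^{2}\right)}{z} = \frac{3 - 2 z^{2}}{z}$)
$\frac{82}{\left(72 - K{\left(9 \right)}\right) + 57} - 132 = \frac{82}{\left(72 - \left(\left(-2\right) 9 + \frac{3}{9}\right)\right) + 57} - 132 = \frac{82}{\left(72 - \left(-18 + 3 \cdot \frac{1}{9}\right)\right) + 57} - 132 = \frac{82}{\left(72 - \left(-18 + \frac{1}{3}\right)\right) + 57} - 132 = \frac{82}{\left(72 - - \frac{53}{3}\right) + 57} - 132 = \frac{82}{\left(72 + \frac{53}{3}\right) + 57} - 132 = \frac{82}{\frac{269}{3} + 57} - 132 = \frac{82}{\frac{440}{3}} - 132 = 82 \cdot \frac{3}{440} - 132 = \frac{123}{220} - 132 = - \frac{28917}{220}$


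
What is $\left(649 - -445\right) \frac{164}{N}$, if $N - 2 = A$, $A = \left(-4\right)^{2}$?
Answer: $\frac{89708}{9} \approx 9967.6$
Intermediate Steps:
$A = 16$
$N = 18$ ($N = 2 + 16 = 18$)
$\left(649 - -445\right) \frac{164}{N} = \left(649 - -445\right) \frac{164}{18} = \left(649 + 445\right) 164 \cdot \frac{1}{18} = 1094 \cdot \frac{82}{9} = \frac{89708}{9}$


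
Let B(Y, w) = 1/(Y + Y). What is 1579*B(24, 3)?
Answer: 1579/48 ≈ 32.896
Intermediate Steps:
B(Y, w) = 1/(2*Y)
1579*B(24, 3) = 1579*((½)/24) = 1579*((½)*(1/24)) = 1579*(1/48) = 1579/48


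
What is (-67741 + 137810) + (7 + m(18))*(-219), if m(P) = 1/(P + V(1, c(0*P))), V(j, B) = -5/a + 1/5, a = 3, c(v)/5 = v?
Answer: 16993643/248 ≈ 68523.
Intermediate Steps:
c(v) = 5*v
V(j, B) = -22/15 (V(j, B) = -5/3 + 1/5 = -5*⅓ + 1*(⅕) = -5/3 + ⅕ = -22/15)
m(P) = 1/(-22/15 + P) (m(P) = 1/(P - 22/15) = 1/(-22/15 + P))
(-67741 + 137810) + (7 + m(18))*(-219) = (-67741 + 137810) + (7 + 15/(-22 + 15*18))*(-219) = 70069 + (7 + 15/(-22 + 270))*(-219) = 70069 + (7 + 15/248)*(-219) = 70069 + (1751/248)*(-219) = 70069 - 383469/248 = 16993643/248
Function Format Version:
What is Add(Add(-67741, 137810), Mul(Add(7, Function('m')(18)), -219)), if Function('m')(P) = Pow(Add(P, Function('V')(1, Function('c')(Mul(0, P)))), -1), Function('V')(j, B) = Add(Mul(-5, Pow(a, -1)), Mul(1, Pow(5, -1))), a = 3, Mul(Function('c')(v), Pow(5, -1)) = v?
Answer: Rational(16993643, 248) ≈ 68523.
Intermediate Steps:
Function('c')(v) = Mul(5, v)
Function('V')(j, B) = Rational(-22, 15) (Function('V')(j, B) = Add(Mul(-5, Pow(3, -1)), Mul(1, Pow(5, -1))) = Add(Mul(-5, Rational(1, 3)), Mul(1, Rational(1, 5))) = Add(Rational(-5, 3), Rational(1, 5)) = Rational(-22, 15))
Function('m')(P) = Pow(Add(Rational(-22, 15), P), -1) (Function('m')(P) = Pow(Add(P, Rational(-22, 15)), -1) = Pow(Add(Rational(-22, 15), P), -1))
Add(Add(-67741, 137810), Mul(Add(7, Function('m')(18)), -219)) = Add(Add(-67741, 137810), Mul(Add(7, Mul(15, Pow(Add(-22, Mul(15, 18)), -1))), -219)) = Add(70069, Mul(Add(7, Mul(15, Pow(Add(-22, 270), -1))), -219)) = Add(70069, Mul(Add(7, Mul(15, Pow(248, -1))), -219)) = Add(70069, Mul(Add(7, Mul(15, Rational(1, 248))), -219)) = Add(70069, Mul(Add(7, Rational(15, 248)), -219)) = Add(70069, Mul(Rational(1751, 248), -219)) = Add(70069, Rational(-383469, 248)) = Rational(16993643, 248)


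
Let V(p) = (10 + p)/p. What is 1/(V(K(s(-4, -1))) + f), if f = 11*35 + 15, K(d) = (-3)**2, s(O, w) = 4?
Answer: 9/3619 ≈ 0.0024869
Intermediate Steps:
K(d) = 9
V(p) = (10 + p)/p
f = 400 (f = 385 + 15 = 400)
1/(V(K(s(-4, -1))) + f) = 1/((10 + 9)/9 + 400) = 1/((1/9)*19 + 400) = 1/(19/9 + 400) = 1/(3619/9) = 9/3619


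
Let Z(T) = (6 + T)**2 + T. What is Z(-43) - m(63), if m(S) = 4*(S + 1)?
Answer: 1070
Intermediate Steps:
Z(T) = T + (6 + T)**2
m(S) = 4 + 4*S (m(S) = 4*(1 + S) = 4 + 4*S)
Z(-43) - m(63) = (-43 + (6 - 43)**2) - (4 + 4*63) = (-43 + (-37)**2) - (4 + 252) = (-43 + 1369) - 1*256 = 1326 - 256 = 1070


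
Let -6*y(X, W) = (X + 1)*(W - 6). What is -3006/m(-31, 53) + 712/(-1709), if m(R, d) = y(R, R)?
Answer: 5005534/316165 ≈ 15.832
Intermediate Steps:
y(X, W) = -(1 + X)*(-6 + W)/6 (y(X, W) = -(X + 1)*(W - 6)/6 = -(1 + X)*(-6 + W)/6)
m(R, d) = 1 - R**2/6 + 5*R/6 (m(R, d) = 1 + R - R/6 - R*R/6 = 1 + R - R/6 - R**2/6 = 1 - R**2/6 + 5*R/6)
-3006/m(-31, 53) + 712/(-1709) = -3006/(1 - 1/6*(-31)**2 + (5/6)*(-31)) + 712/(-1709) = -3006/(1 - 1/6*961 - 155/6) + 712*(-1/1709) = -3006/(1 - 961/6 - 155/6) - 712/1709 = -3006/(-185) - 712/1709 = -3006*(-1/185) - 712/1709 = 3006/185 - 712/1709 = 5005534/316165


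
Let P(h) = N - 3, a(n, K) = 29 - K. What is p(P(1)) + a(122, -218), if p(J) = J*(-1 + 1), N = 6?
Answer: 247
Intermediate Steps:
P(h) = 3 (P(h) = 6 - 3 = 3)
p(J) = 0 (p(J) = J*0 = 0)
p(P(1)) + a(122, -218) = 0 + (29 - 1*(-218)) = 0 + (29 + 218) = 0 + 247 = 247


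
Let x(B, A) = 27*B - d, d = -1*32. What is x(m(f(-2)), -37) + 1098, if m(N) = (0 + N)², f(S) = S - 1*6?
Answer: 2858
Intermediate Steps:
f(S) = -6 + S (f(S) = S - 6 = -6 + S)
m(N) = N²
d = -32
x(B, A) = 32 + 27*B (x(B, A) = 27*B - 1*(-32) = 27*B + 32 = 32 + 27*B)
x(m(f(-2)), -37) + 1098 = (32 + 27*(-6 - 2)²) + 1098 = (32 + 27*(-8)²) + 1098 = (32 + 27*64) + 1098 = (32 + 1728) + 1098 = 1760 + 1098 = 2858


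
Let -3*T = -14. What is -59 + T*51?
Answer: 179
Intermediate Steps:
T = 14/3 (T = -1/3*(-14) = 14/3 ≈ 4.6667)
-59 + T*51 = -59 + (14/3)*51 = -59 + 238 = 179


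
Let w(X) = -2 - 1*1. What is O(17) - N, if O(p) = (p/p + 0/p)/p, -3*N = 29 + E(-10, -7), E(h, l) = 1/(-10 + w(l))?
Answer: 6431/663 ≈ 9.6998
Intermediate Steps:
w(X) = -3 (w(X) = -2 - 1 = -3)
E(h, l) = -1/13 (E(h, l) = 1/(-10 - 3) = 1/(-13) = -1/13)
N = -376/39 (N = -(29 - 1/13)/3 = -⅓*376/13 = -376/39 ≈ -9.6410)
O(p) = 1/p (O(p) = (1 + 0)/p = 1/p)
O(17) - N = 1/17 - 1*(-376/39) = 1/17 + 376/39 = 6431/663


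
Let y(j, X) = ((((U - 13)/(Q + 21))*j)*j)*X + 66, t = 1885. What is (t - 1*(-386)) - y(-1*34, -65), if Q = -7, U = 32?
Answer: 729265/7 ≈ 1.0418e+5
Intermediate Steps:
y(j, X) = 66 + 19*X*j²/14 (y(j, X) = ((((32 - 13)/(-7 + 21))*j)*j)*X + 66 = (((19/14)*j)*j)*X + 66 = (((19*(1/14))*j)*j)*X + 66 = ((19*j/14)*j)*X + 66 = (19*j²/14)*X + 66 = 19*X*j²/14 + 66 = 66 + 19*X*j²/14)
(t - 1*(-386)) - y(-1*34, -65) = (1885 - 1*(-386)) - (66 + (19/14)*(-65)*(-1*34)²) = (1885 + 386) - (66 + (19/14)*(-65)*(-34)²) = 2271 - (66 + (19/14)*(-65)*1156) = 2271 - (66 - 713830/7) = 2271 - 1*(-713368/7) = 2271 + 713368/7 = 729265/7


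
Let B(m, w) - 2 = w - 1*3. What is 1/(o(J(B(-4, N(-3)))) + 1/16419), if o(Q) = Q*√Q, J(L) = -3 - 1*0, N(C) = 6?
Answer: 16419/7278756148 + 808750683*I*√3/7278756148 ≈ 2.2557e-6 + 0.19245*I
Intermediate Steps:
B(m, w) = -1 + w (B(m, w) = 2 + (w - 1*3) = 2 + (w - 3) = 2 + (-3 + w) = -1 + w)
J(L) = -3 (J(L) = -3 + 0 = -3)
o(Q) = Q^(3/2)
1/(o(J(B(-4, N(-3)))) + 1/16419) = 1/((-3)^(3/2) + 1/16419) = 1/(-3*I*√3 + 1/16419) = 1/(1/16419 - 3*I*√3)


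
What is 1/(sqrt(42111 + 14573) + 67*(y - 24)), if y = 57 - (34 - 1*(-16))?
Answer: -1139/1240637 - 2*sqrt(14171)/1240637 ≈ -0.0011100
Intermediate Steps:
y = 7 (y = 57 - (34 + 16) = 57 - 1*50 = 57 - 50 = 7)
1/(sqrt(42111 + 14573) + 67*(y - 24)) = 1/(sqrt(42111 + 14573) + 67*(7 - 24)) = 1/(sqrt(56684) + 67*(-17)) = 1/(2*sqrt(14171) - 1139) = 1/(-1139 + 2*sqrt(14171))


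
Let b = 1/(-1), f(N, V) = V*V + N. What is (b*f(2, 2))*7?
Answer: -42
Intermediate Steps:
f(N, V) = N + V**2 (f(N, V) = V**2 + N = N + V**2)
b = -1
(b*f(2, 2))*7 = -(2 + 2**2)*7 = -(2 + 4)*7 = -1*6*7 = -6*7 = -42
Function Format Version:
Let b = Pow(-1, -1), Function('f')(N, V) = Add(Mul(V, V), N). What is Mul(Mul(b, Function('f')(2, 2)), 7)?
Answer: -42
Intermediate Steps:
Function('f')(N, V) = Add(N, Pow(V, 2)) (Function('f')(N, V) = Add(Pow(V, 2), N) = Add(N, Pow(V, 2)))
b = -1
Mul(Mul(b, Function('f')(2, 2)), 7) = Mul(Mul(-1, Add(2, Pow(2, 2))), 7) = Mul(Mul(-1, Add(2, 4)), 7) = Mul(Mul(-1, 6), 7) = Mul(-6, 7) = -42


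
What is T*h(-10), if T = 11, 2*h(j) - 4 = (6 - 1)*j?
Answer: -253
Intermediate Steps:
h(j) = 2 + 5*j/2 (h(j) = 2 + ((6 - 1)*j)/2 = 2 + (5*j)/2 = 2 + 5*j/2)
T*h(-10) = 11*(2 + (5/2)*(-10)) = 11*(2 - 25) = 11*(-23) = -253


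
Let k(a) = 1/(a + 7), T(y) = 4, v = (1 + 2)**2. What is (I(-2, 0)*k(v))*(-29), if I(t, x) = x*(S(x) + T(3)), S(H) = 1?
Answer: 0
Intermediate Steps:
v = 9 (v = 3**2 = 9)
k(a) = 1/(7 + a)
I(t, x) = 5*x (I(t, x) = x*(1 + 4) = x*5 = 5*x)
(I(-2, 0)*k(v))*(-29) = ((5*0)/(7 + 9))*(-29) = (0/16)*(-29) = (0*(1/16))*(-29) = 0*(-29) = 0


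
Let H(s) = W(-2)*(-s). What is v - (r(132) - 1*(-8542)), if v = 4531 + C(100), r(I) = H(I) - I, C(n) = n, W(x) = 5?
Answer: -3119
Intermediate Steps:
H(s) = -5*s (H(s) = 5*(-s) = -5*s)
r(I) = -6*I (r(I) = -5*I - I = -6*I)
v = 4631 (v = 4531 + 100 = 4631)
v - (r(132) - 1*(-8542)) = 4631 - (-6*132 - 1*(-8542)) = 4631 - (-792 + 8542) = 4631 - 1*7750 = 4631 - 7750 = -3119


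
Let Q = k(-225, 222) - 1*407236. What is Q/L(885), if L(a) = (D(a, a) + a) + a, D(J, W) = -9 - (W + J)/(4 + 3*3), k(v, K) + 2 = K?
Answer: -587912/2347 ≈ -250.50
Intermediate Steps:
k(v, K) = -2 + K
Q = -407016 (Q = (-2 + 222) - 1*407236 = 220 - 407236 = -407016)
D(J, W) = -9 - J/13 - W/13 (D(J, W) = -9 - (J + W)/(4 + 9) = -9 - (J + W)/13 = -9 - (J/13 + W/13) = -9 + (-J/13 - W/13) = -9 - J/13 - W/13)
L(a) = -9 + 24*a/13 (L(a) = ((-9 - a/13 - a/13) + a) + a = ((-9 - 2*a/13) + a) + a = (-9 + 11*a/13) + a = -9 + 24*a/13)
Q/L(885) = -407016/(-9 + (24/13)*885) = -407016/(-9 + 21240/13) = -407016/21123/13 = -407016*13/21123 = -587912/2347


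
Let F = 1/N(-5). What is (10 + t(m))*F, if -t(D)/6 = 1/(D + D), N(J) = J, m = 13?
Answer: -127/65 ≈ -1.9538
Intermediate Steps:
F = -1/5 (F = 1/(-5) = -1/5 ≈ -0.20000)
t(D) = -3/D (t(D) = -6/(D + D) = -6*1/(2*D) = -3/D)
(10 + t(m))*F = (10 - 3/13)*(-1/5) = (127/13)*(-1/5) = -127/65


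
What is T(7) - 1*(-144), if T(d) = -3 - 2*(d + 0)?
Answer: 127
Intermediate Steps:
T(d) = -3 - 2*d
T(7) - 1*(-144) = (-3 - 2*7) - 1*(-144) = (-3 - 14) + 144 = -17 + 144 = 127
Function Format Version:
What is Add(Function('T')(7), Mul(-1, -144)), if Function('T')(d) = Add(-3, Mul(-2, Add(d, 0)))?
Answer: 127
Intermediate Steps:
Function('T')(d) = Add(-3, Mul(-2, d))
Add(Function('T')(7), Mul(-1, -144)) = Add(Add(-3, Mul(-2, 7)), Mul(-1, -144)) = Add(Add(-3, -14), 144) = Add(-17, 144) = 127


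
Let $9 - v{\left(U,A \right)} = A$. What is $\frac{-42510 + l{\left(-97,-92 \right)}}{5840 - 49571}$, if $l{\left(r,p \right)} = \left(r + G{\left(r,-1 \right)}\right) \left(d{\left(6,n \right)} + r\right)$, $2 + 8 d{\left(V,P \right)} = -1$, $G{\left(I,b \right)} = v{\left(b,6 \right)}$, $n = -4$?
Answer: $\frac{133427}{174924} \approx 0.76277$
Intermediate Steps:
$v{\left(U,A \right)} = 9 - A$
$G{\left(I,b \right)} = 3$ ($G{\left(I,b \right)} = 9 - 6 = 3$)
$d{\left(V,P \right)} = - \frac{3}{8}$ ($d{\left(V,P \right)} = - \frac{1}{4} + \frac{1}{8} \left(-1\right) = - \frac{1}{4} - \frac{1}{8} = - \frac{3}{8}$)
$l{\left(r,p \right)} = \left(3 + r\right) \left(- \frac{3}{8} + r\right)$ ($l{\left(r,p \right)} = \left(r + 3\right) \left(- \frac{3}{8} + r\right) = \left(3 + r\right) \left(- \frac{3}{8} + r\right)$)
$\frac{-42510 + l{\left(-97,-92 \right)}}{5840 - 49571} = \frac{-42510 + \left(- \frac{9}{8} + \left(-97\right)^{2} + \frac{21}{8} \left(-97\right)\right)}{5840 - 49571} = \frac{-42510 - - \frac{36613}{4}}{-43731} = \left(-42510 + \frac{36613}{4}\right) \left(- \frac{1}{43731}\right) = \left(- \frac{133427}{4}\right) \left(- \frac{1}{43731}\right) = \frac{133427}{174924}$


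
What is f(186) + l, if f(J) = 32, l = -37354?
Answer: -37322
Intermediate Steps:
f(186) + l = 32 - 37354 = -37322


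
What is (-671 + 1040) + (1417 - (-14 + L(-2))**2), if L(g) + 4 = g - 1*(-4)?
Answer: 1530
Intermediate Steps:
L(g) = g (L(g) = -4 + (g - 1*(-4)) = -4 + (g + 4) = -4 + (4 + g) = g)
(-671 + 1040) + (1417 - (-14 + L(-2))**2) = (-671 + 1040) + (1417 - (-14 - 2)**2) = 369 + (1417 - 1*(-16)**2) = 369 + (1417 - 1*256) = 369 + (1417 - 256) = 369 + 1161 = 1530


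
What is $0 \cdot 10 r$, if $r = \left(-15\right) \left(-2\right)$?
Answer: $0$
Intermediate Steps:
$r = 30$
$0 \cdot 10 r = 0 \cdot 10 \cdot 30 = 0 \cdot 30 = 0$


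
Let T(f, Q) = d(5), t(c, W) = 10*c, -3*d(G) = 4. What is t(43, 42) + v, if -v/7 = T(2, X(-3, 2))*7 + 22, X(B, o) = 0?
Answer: 1024/3 ≈ 341.33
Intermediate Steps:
d(G) = -4/3 (d(G) = -1/3*4 = -4/3)
T(f, Q) = -4/3
v = -266/3 (v = -7*(-4/3*7 + 22) = -7*(-28/3 + 22) = -7*38/3 = -266/3 ≈ -88.667)
t(43, 42) + v = 10*43 - 266/3 = 430 - 266/3 = 1024/3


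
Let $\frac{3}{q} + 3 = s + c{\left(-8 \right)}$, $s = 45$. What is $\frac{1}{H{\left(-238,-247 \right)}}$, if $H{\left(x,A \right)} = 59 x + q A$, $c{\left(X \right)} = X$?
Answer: $- \frac{34}{478169} \approx -7.1105 \cdot 10^{-5}$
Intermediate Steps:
$q = \frac{3}{34}$ ($q = \frac{3}{-3 + \left(45 - 8\right)} = \frac{3}{-3 + 37} = \frac{3}{34} \approx 0.088235$)
$H{\left(x,A \right)} = 59 x + \frac{3 A}{34}$
$\frac{1}{H{\left(-238,-247 \right)}} = \frac{1}{59 \left(-238\right) + \frac{3}{34} \left(-247\right)} = \frac{1}{-14042 - \frac{741}{34}} = \frac{1}{- \frac{478169}{34}} = - \frac{34}{478169}$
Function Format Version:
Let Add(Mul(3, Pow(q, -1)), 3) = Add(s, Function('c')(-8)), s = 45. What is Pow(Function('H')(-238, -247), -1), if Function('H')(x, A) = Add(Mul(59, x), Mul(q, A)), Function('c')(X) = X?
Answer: Rational(-34, 478169) ≈ -7.1105e-5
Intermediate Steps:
q = Rational(3, 34) (q = Mul(3, Pow(Add(-3, Add(45, -8)), -1)) = Mul(3, Pow(Add(-3, 37), -1)) = Mul(3, Pow(34, -1)) = Mul(3, Rational(1, 34)) = Rational(3, 34) ≈ 0.088235)
Function('H')(x, A) = Add(Mul(59, x), Mul(Rational(3, 34), A))
Pow(Function('H')(-238, -247), -1) = Pow(Add(Mul(59, -238), Mul(Rational(3, 34), -247)), -1) = Pow(Add(-14042, Rational(-741, 34)), -1) = Pow(Rational(-478169, 34), -1) = Rational(-34, 478169)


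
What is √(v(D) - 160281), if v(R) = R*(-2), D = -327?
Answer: I*√159627 ≈ 399.53*I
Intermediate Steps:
v(R) = -2*R
√(v(D) - 160281) = √(-2*(-327) - 160281) = √(654 - 160281) = √(-159627) = I*√159627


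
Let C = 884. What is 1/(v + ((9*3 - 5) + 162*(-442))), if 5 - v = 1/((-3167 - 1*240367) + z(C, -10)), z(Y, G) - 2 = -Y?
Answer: -244416/17494564031 ≈ -1.3971e-5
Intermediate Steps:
z(Y, G) = 2 - Y
v = 1222081/244416 (v = 5 - 1/((-3167 - 1*240367) + (2 - 1*884)) = 5 - 1/((-3167 - 240367) + (2 - 884)) = 5 - 1/(-243534 - 882) = 5 - 1/(-244416) = 5 - 1*(-1/244416) = 5 + 1/244416 = 1222081/244416 ≈ 5.0000)
1/(v + ((9*3 - 5) + 162*(-442))) = 1/(1222081/244416 + ((9*3 - 5) + 162*(-442))) = 1/(1222081/244416 + ((27 - 5) - 71604)) = 1/(1222081/244416 + (22 - 71604)) = 1/(1222081/244416 - 71582) = 1/(-17494564031/244416) = -244416/17494564031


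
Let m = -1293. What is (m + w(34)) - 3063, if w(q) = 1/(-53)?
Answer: -230869/53 ≈ -4356.0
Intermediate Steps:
w(q) = -1/53
(m + w(34)) - 3063 = (-1293 - 1/53) - 3063 = -68530/53 - 3063 = -230869/53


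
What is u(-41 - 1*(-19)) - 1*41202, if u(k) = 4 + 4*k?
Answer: -41286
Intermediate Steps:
u(-41 - 1*(-19)) - 1*41202 = (4 + 4*(-41 - 1*(-19))) - 1*41202 = (4 + 4*(-41 + 19)) - 41202 = (4 + 4*(-22)) - 41202 = (4 - 88) - 41202 = -84 - 41202 = -41286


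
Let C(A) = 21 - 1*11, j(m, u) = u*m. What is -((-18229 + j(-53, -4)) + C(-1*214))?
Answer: 18007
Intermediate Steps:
j(m, u) = m*u
C(A) = 10 (C(A) = 21 - 11 = 10)
-((-18229 + j(-53, -4)) + C(-1*214)) = -((-18229 - 53*(-4)) + 10) = -((-18229 + 212) + 10) = -(-18017 + 10) = -1*(-18007) = 18007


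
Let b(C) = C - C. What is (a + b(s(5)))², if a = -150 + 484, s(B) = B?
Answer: 111556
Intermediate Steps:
b(C) = 0
a = 334
(a + b(s(5)))² = (334 + 0)² = 334² = 111556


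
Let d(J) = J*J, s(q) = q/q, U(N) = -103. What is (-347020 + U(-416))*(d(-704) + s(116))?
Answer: -172040059891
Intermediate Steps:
s(q) = 1
d(J) = J²
(-347020 + U(-416))*(d(-704) + s(116)) = (-347020 - 103)*((-704)² + 1) = -347123*(495616 + 1) = -347123*495617 = -172040059891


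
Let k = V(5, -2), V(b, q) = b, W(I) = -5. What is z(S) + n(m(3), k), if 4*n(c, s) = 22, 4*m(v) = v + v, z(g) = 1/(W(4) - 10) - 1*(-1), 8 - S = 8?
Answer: 193/30 ≈ 6.4333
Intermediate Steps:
S = 0 (S = 8 - 1*8 = 8 - 8 = 0)
k = 5
z(g) = 14/15 (z(g) = 1/(-5 - 10) - 1*(-1) = 1/(-15) + 1 = -1/15 + 1 = 14/15)
m(v) = v/2 (m(v) = (v + v)/4 = (2*v)/4 = v/2)
n(c, s) = 11/2 (n(c, s) = (1/4)*22 = 11/2)
z(S) + n(m(3), k) = 14/15 + 11/2 = 193/30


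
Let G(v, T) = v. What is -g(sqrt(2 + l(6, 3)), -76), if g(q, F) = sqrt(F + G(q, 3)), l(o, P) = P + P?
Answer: -I*sqrt(76 - 2*sqrt(2)) ≈ -8.554*I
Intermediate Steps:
l(o, P) = 2*P
g(q, F) = sqrt(F + q)
-g(sqrt(2 + l(6, 3)), -76) = -sqrt(-76 + sqrt(2 + 2*3)) = -sqrt(-76 + sqrt(2 + 6)) = -sqrt(-76 + sqrt(8)) = -sqrt(-76 + 2*sqrt(2))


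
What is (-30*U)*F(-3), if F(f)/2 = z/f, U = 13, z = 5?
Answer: 1300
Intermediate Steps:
F(f) = 10/f (F(f) = 2*(5/f) = 10/f)
(-30*U)*F(-3) = (-30*13)*(10/(-3)) = -3900*(-1)/3 = -390*(-10/3) = 1300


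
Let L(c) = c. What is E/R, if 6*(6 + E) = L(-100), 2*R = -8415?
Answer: 8/1485 ≈ 0.0053872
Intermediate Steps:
R = -8415/2 (R = (½)*(-8415) = -8415/2 ≈ -4207.5)
E = -68/3 (E = -6 + (⅙)*(-100) = -6 - 50/3 = -68/3 ≈ -22.667)
E/R = -68/(3*(-8415/2)) = -68/3*(-2/8415) = 8/1485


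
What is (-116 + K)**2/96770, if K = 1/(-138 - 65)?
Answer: 554555401/3987794930 ≈ 0.13906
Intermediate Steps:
K = -1/203 (K = 1/(-203) = -1/203 ≈ -0.0049261)
(-116 + K)**2/96770 = (-116 - 1/203)**2/96770 = (-23549/203)**2*(1/96770) = (554555401/41209)*(1/96770) = 554555401/3987794930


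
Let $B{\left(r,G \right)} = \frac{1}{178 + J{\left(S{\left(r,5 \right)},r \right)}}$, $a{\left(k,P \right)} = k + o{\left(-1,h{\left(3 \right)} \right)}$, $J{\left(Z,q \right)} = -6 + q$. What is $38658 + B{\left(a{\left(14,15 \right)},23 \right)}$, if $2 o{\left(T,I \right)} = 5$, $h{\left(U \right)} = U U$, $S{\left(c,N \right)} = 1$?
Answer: $\frac{14574068}{377} \approx 38658.0$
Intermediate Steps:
$h{\left(U \right)} = U^{2}$
$o{\left(T,I \right)} = \frac{5}{2}$ ($o{\left(T,I \right)} = \frac{1}{2} \cdot 5 = \frac{5}{2}$)
$a{\left(k,P \right)} = \frac{5}{2} + k$ ($a{\left(k,P \right)} = k + \frac{5}{2} = \frac{5}{2} + k$)
$B{\left(r,G \right)} = \frac{1}{172 + r}$ ($B{\left(r,G \right)} = \frac{1}{178 + \left(-6 + r\right)} = \frac{1}{172 + r}$)
$38658 + B{\left(a{\left(14,15 \right)},23 \right)} = 38658 + \frac{1}{172 + \left(\frac{5}{2} + 14\right)} = 38658 + \frac{1}{172 + \frac{33}{2}} = 38658 + \frac{1}{\frac{377}{2}} = 38658 + \frac{2}{377} = \frac{14574068}{377}$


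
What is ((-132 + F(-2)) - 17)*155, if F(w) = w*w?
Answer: -22475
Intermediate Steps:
F(w) = w**2
((-132 + F(-2)) - 17)*155 = ((-132 + (-2)**2) - 17)*155 = ((-132 + 4) - 17)*155 = (-128 - 17)*155 = -145*155 = -22475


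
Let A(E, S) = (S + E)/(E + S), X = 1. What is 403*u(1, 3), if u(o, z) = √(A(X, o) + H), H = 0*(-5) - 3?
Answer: 403*I*√2 ≈ 569.93*I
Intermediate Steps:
A(E, S) = 1 (A(E, S) = (E + S)/(E + S) = 1)
H = -3 (H = 0 - 3 = -3)
u(o, z) = I*√2 (u(o, z) = √(1 - 3) = √(-2) = I*√2)
403*u(1, 3) = 403*(I*√2) = 403*I*√2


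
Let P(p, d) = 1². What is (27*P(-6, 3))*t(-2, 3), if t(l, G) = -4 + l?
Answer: -162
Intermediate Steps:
P(p, d) = 1
(27*P(-6, 3))*t(-2, 3) = (27*1)*(-4 - 2) = 27*(-6) = -162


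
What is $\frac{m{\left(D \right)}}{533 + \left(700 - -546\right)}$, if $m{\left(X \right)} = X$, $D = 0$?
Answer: $0$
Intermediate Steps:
$\frac{m{\left(D \right)}}{533 + \left(700 - -546\right)} = \frac{1}{533 + \left(700 - -546\right)} 0 = \frac{1}{533 + \left(700 + 546\right)} 0 = \frac{1}{533 + 1246} \cdot 0 = \frac{1}{1779} \cdot 0 = 0$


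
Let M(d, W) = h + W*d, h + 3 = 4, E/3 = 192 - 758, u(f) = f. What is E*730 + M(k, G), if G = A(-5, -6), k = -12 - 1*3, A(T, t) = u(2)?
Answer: -1239569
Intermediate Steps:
A(T, t) = 2
E = -1698 (E = 3*(192 - 758) = 3*(-566) = -1698)
k = -15 (k = -12 - 3 = -15)
G = 2
h = 1 (h = -3 + 4 = 1)
M(d, W) = 1 + W*d
E*730 + M(k, G) = -1698*730 + (1 + 2*(-15)) = -1239540 + (1 - 30) = -1239540 - 29 = -1239569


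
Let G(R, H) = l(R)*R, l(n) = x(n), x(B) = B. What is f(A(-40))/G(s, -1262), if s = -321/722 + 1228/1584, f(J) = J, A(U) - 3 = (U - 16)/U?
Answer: 449601194592/11171791805 ≈ 40.244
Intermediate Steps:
l(n) = n
A(U) = 3 + (-16 + U)/U (A(U) = 3 + (U - 16)/U = 3 + (-16 + U)/U)
s = 47269/142956 (s = -321*1/722 + 1228*(1/1584) = -321/722 + 307/396 = 47269/142956 ≈ 0.33065)
G(R, H) = R² (G(R, H) = R*R = R²)
f(A(-40))/G(s, -1262) = (4 - 16/(-40))/((47269/142956)²) = (4 - 16*(-1/40))/(2234358361/20436417936) = (4 + ⅖)*(20436417936/2234358361) = (22/5)*(20436417936/2234358361) = 449601194592/11171791805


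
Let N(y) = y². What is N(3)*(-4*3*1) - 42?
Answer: -150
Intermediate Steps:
N(3)*(-4*3*1) - 42 = 3²*(-4*3*1) - 42 = 9*(-12*1) - 42 = 9*(-12) - 42 = -108 - 42 = -150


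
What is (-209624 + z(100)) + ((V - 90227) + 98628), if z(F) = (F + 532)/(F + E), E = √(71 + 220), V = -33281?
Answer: -2276736136/9709 - 632*√291/9709 ≈ -2.3450e+5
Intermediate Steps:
E = √291 ≈ 17.059
z(F) = (532 + F)/(F + √291) (z(F) = (F + 532)/(F + √291) = (532 + F)/(F + √291))
(-209624 + z(100)) + ((V - 90227) + 98628) = (-209624 + (532 + 100)/(100 + √291)) + ((-33281 - 90227) + 98628) = (-209624 + 632/(100 + √291)) + (-123508 + 98628) = (-209624 + 632/(100 + √291)) - 24880 = -234504 + 632/(100 + √291)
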